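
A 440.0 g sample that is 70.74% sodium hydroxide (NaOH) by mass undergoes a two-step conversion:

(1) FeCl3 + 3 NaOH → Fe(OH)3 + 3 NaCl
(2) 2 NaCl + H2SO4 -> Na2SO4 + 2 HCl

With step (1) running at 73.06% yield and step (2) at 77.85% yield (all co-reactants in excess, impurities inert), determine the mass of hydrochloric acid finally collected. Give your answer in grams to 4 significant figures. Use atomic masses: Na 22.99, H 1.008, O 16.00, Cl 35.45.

161.4 g

Pure NaOH = 440.0 × 0.7074 = 311.26 g.
M(NaOH) = 22.99 + 16.00 + 1.008 = 39.998 g/mol.
M(HCl) = 1.008 + 35.45 = 36.458 g/mol.
n(NaOH) = 311.26 / 39.998 = 7.7818 mol.
Step 1 (NaOH:NaCl = 3:3): theoretical n(NaCl) = 7.7818 mol; at 73.06% yield, n(NaCl) = 5.6854 mol.
Step 2 (NaCl:HCl = 2:2): theoretical n(HCl) = 5.6854 mol, so theoretical mass = 5.6854 × 36.458 = 207.28 g.
At 77.85% yield, actual mass of HCl = 207.28 × 0.7785 = 161.37 g.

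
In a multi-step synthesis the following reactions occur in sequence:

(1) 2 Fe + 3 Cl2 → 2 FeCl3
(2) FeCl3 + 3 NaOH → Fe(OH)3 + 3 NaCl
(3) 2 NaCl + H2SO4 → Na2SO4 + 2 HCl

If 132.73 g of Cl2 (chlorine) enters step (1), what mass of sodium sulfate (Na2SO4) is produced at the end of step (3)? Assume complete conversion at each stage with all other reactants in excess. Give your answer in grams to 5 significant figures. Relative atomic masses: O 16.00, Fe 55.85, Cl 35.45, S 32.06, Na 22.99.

265.91 g

M(Cl2) = 2(35.45) = 70.90 g/mol.
M(Na2SO4) = 2(22.99) + 32.06 + 4(16.00) = 142.04 g/mol.
n(Cl2) = 132.73 / 70.90 = 1.87207 mol.
Reaction (1): Cl2→FeCl3 ratio 3:2 ⇒ n(FeCl3) = 1.24805 mol.
Reaction (2): FeCl3→NaCl ratio 1:3 ⇒ n(NaCl) = 3.74415 mol.
Reaction (3): NaCl→Na2SO4 ratio 2:1 ⇒ n(Na2SO4) = 1.87207 mol.
Mass of Na2SO4 = 1.87207 × 142.04 = 265.909 g.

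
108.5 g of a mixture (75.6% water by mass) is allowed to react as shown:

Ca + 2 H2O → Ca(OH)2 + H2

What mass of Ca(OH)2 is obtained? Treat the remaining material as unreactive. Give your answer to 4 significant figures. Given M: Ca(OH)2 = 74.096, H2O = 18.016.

168.7 g

Mass of pure H2O = 108.5 g × 0.756 = 82.026 g.
n(H2O) = 82.026 g / 18.016 g/mol = 4.5530 mol.
From the equation the H2O:Ca(OH)2 mole ratio is 2:1, so n(Ca(OH)2) = 4.5530 × 1/2 = 2.2765 mol.
Mass of Ca(OH)2 = 2.2765 mol × 74.096 g/mol = 168.68 g.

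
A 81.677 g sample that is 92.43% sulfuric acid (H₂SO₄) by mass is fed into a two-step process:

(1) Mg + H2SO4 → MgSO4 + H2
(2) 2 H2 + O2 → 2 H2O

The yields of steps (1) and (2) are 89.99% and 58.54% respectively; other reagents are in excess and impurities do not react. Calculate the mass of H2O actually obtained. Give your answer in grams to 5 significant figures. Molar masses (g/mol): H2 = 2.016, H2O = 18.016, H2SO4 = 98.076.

7.3056 g

Pure H2SO4 = 81.677 × 0.9243 = 75.4941 g.
n(H2SO4) = 75.4941 / 98.076 = 0.769751 mol.
Step 1 (H2SO4:H2 = 1:1): theoretical n(H2) = 0.769751 mol; at 89.99% yield, n(H2) = 0.692698 mol.
Step 2 (H2:H2O = 2:2): theoretical n(H2O) = 0.692698 mol, so theoretical mass = 0.692698 × 18.016 = 12.4797 g.
At 58.54% yield, actual mass of H2O = 12.4797 × 0.5854 = 7.30559 g.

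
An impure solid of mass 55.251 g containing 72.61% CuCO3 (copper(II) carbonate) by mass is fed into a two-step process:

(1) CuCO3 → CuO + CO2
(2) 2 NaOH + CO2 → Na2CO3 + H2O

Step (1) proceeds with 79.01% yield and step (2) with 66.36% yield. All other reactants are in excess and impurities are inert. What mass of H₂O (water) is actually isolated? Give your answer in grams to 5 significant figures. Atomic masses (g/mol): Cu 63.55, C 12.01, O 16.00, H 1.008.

Pure CuCO3 = 55.251 × 0.7261 = 40.1178 g.
M(CuCO3) = 63.55 + 12.01 + 3(16.00) = 123.56 g/mol.
M(H2O) = 2(1.008) + 16.00 = 18.016 g/mol.
n(CuCO3) = 40.1178 / 123.56 = 0.324682 mol.
Step 1 (CuCO3:CO2 = 1:1): theoretical n(CO2) = 0.324682 mol; at 79.01% yield, n(CO2) = 0.256532 mol.
Step 2 (CO2:H2O = 1:1): theoretical n(H2O) = 0.256532 mol, so theoretical mass = 0.256532 × 18.016 = 4.62167 g.
At 66.36% yield, actual mass of H2O = 4.62167 × 0.6636 = 3.06694 g.

3.0669 g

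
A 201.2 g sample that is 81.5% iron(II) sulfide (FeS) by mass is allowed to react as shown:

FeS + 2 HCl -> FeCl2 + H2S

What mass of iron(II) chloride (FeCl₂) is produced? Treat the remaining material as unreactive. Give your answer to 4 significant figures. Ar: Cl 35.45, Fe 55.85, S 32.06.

236.4 g

Mass of pure FeS = 201.2 g × 0.815 = 163.98 g.
M(FeS) = 55.85 + 32.06 = 87.91 g/mol.
M(FeCl2) = 55.85 + 2(35.45) = 126.75 g/mol.
n(FeS) = 163.98 g / 87.91 g/mol = 1.8653 mol.
From the equation the FeS:FeCl2 mole ratio is 1:1, so n(FeCl2) = 1.8653 × 1/1 = 1.8653 mol.
Mass of FeCl2 = 1.8653 mol × 126.75 g/mol = 236.43 g.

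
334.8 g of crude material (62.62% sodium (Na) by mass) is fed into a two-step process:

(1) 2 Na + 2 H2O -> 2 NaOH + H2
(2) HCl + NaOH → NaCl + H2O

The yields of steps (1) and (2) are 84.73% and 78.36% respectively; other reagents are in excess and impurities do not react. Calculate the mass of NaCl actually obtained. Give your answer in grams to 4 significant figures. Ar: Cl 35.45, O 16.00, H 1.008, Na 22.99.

Pure Na = 334.8 × 0.6262 = 209.65 g.
M(Na) = 22.99 g/mol.
M(NaCl) = 22.99 + 35.45 = 58.44 g/mol.
n(Na) = 209.65 / 22.99 = 9.1193 mol.
Step 1 (Na:NaOH = 2:2): theoretical n(NaOH) = 9.1193 mol; at 84.73% yield, n(NaOH) = 7.7267 mol.
Step 2 (NaOH:NaCl = 1:1): theoretical n(NaCl) = 7.7267 mol, so theoretical mass = 7.7267 × 58.44 = 451.55 g.
At 78.36% yield, actual mass of NaCl = 451.55 × 0.7836 = 353.84 g.

353.8 g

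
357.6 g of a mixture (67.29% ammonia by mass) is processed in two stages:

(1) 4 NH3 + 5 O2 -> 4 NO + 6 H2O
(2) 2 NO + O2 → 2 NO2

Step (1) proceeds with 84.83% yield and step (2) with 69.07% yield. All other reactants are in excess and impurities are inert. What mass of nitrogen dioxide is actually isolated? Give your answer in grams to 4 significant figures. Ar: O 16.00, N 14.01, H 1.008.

380.8 g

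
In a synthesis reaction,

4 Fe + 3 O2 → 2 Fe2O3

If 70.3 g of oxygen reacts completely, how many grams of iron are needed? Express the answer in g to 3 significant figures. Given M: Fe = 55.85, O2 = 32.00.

n(O2) = 70.30 g / 32.00 g/mol = 2.197 mol.
From the equation the O2:Fe mole ratio is 3:4, so n(Fe) = 2.197 × 4/3 = 2.929 mol.
Mass of Fe = 2.929 mol × 55.85 g/mol = 163.6 g.

164 g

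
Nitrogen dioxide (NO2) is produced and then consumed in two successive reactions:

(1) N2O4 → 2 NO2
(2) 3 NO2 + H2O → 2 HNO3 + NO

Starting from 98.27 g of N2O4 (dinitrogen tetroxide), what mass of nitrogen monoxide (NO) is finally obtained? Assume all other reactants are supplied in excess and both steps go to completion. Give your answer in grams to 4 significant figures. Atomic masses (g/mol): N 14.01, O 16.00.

21.37 g

M(N2O4) = 2(14.01) + 4(16.00) = 92.02 g/mol.
M(NO) = 14.01 + 16.00 = 30.01 g/mol.
n(N2O4) = 98.270 / 92.02 = 1.0679 mol.
Step 1 gives a 1:2 ratio of N2O4 to NO2, so n(NO2) = 2.1358 mol.
In step 2 the NO2:NO ratio is 3:1, so n(NO) = 0.71195 mol.
Mass of NO = 0.71195 × 30.01 = 21.366 g.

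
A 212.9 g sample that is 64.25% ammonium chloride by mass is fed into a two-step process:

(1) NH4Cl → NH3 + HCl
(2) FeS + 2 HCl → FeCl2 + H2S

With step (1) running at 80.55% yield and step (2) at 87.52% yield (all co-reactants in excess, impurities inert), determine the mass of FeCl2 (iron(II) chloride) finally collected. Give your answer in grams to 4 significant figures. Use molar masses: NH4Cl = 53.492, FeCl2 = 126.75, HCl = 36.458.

Pure NH4Cl = 212.9 × 0.6425 = 136.79 g.
n(NH4Cl) = 136.79 / 53.492 = 2.5572 mol.
Step 1 (NH4Cl:HCl = 1:1): theoretical n(HCl) = 2.5572 mol; at 80.55% yield, n(HCl) = 2.0598 mol.
Step 2 (HCl:FeCl2 = 2:1): theoretical n(FeCl2) = 1.0299 mol, so theoretical mass = 1.0299 × 126.75 = 130.54 g.
At 87.52% yield, actual mass of FeCl2 = 130.54 × 0.8752 = 114.25 g.

114.2 g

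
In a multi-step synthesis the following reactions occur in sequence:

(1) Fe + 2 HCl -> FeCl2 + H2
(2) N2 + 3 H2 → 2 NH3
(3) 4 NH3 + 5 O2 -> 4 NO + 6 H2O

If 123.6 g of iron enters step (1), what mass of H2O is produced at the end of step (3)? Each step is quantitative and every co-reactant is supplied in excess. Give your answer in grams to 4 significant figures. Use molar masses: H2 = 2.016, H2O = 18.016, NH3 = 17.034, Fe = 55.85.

n(Fe) = 123.6 / 55.85 = 2.2131 mol.
Reaction (1): Fe→H2 ratio 1:1 ⇒ n(H2) = 2.2131 mol.
Reaction (2): H2→NH3 ratio 3:2 ⇒ n(NH3) = 1.4754 mol.
Reaction (3): NH3→H2O ratio 4:6 ⇒ n(H2O) = 2.2131 mol.
Mass of H2O = 2.2131 × 18.016 = 39.871 g.

39.87 g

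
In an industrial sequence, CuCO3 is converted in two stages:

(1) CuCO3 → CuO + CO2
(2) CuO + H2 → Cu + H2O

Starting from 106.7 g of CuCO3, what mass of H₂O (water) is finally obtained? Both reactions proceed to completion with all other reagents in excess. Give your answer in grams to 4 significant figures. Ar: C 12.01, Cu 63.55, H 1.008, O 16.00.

M(CuCO3) = 63.55 + 12.01 + 3(16.00) = 123.56 g/mol.
M(H2O) = 2(1.008) + 16.00 = 18.016 g/mol.
n(CuCO3) = 106.70 / 123.56 = 0.86355 mol.
Step 1 gives a 1:1 ratio of CuCO3 to CuO, so n(CuO) = 0.86355 mol.
In step 2 the CuO:H2O ratio is 1:1, so n(H2O) = 0.86355 mol.
Mass of H2O = 0.86355 × 18.016 = 15.558 g.

15.56 g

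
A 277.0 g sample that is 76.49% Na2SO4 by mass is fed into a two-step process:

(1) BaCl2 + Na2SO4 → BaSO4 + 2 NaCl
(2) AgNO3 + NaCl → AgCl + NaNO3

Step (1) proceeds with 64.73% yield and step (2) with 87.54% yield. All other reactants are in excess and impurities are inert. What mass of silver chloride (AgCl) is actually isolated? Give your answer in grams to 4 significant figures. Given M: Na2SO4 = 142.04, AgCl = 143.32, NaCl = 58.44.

Pure Na2SO4 = 277.0 × 0.7649 = 211.88 g.
n(Na2SO4) = 211.88 / 142.04 = 1.4917 mol.
Step 1 (Na2SO4:NaCl = 1:2): theoretical n(NaCl) = 2.9833 mol; at 64.73% yield, n(NaCl) = 1.9311 mol.
Step 2 (NaCl:AgCl = 1:1): theoretical n(AgCl) = 1.9311 mol, so theoretical mass = 1.9311 × 143.32 = 276.77 g.
At 87.54% yield, actual mass of AgCl = 276.77 × 0.8754 = 242.28 g.

242.3 g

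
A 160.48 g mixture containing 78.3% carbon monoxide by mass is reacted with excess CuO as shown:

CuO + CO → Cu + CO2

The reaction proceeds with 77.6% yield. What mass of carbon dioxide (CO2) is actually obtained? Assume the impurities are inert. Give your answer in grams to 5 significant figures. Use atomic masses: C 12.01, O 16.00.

153.21 g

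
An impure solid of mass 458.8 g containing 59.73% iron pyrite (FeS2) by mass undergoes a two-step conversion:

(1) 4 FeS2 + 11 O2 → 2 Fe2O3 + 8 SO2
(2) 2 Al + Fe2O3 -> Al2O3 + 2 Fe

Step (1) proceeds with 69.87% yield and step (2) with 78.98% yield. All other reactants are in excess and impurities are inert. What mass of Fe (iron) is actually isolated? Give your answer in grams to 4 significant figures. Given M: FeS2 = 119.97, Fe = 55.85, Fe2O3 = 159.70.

70.40 g

Pure FeS2 = 458.8 × 0.5973 = 274.04 g.
n(FeS2) = 274.04 / 119.97 = 2.2842 mol.
Step 1 (FeS2:Fe2O3 = 4:2): theoretical n(Fe2O3) = 1.1421 mol; at 69.87% yield, n(Fe2O3) = 0.79800 mol.
Step 2 (Fe2O3:Fe = 1:2): theoretical n(Fe) = 1.5960 mol, so theoretical mass = 1.5960 × 55.85 = 89.137 g.
At 78.98% yield, actual mass of Fe = 89.137 × 0.7898 = 70.400 g.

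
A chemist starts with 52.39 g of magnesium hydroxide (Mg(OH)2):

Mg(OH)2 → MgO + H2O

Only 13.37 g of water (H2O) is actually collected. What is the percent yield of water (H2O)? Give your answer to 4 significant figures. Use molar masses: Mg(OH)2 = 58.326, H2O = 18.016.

82.62 %

n(Mg(OH)2) = 52.390 g / 58.326 g/mol = 0.89823 mol.
From the equation the Mg(OH)2:H2O mole ratio is 1:1, so n(H2O) = 0.89823 × 1/1 = 0.89823 mol.
Mass of H2O = 0.89823 mol × 18.016 g/mol = 16.182 g.
This is the theoretical yield. Percent yield = 13.37 g / 16.182 g × 100% = 82.620%.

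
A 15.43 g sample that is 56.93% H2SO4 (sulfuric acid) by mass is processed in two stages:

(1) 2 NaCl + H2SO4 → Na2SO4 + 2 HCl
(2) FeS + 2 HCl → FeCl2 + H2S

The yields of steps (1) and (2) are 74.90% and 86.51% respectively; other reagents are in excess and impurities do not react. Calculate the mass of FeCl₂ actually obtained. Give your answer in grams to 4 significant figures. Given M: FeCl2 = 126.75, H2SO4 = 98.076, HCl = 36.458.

Pure H2SO4 = 15.43 × 0.5693 = 8.7843 g.
n(H2SO4) = 8.7843 / 98.076 = 0.089566 mol.
Step 1 (H2SO4:HCl = 1:2): theoretical n(HCl) = 0.17913 mol; at 74.90% yield, n(HCl) = 0.13417 mol.
Step 2 (HCl:FeCl2 = 2:1): theoretical n(FeCl2) = 0.067085 mol, so theoretical mass = 0.067085 × 126.75 = 8.5030 g.
At 86.51% yield, actual mass of FeCl2 = 8.5030 × 0.8651 = 7.3560 g.

7.356 g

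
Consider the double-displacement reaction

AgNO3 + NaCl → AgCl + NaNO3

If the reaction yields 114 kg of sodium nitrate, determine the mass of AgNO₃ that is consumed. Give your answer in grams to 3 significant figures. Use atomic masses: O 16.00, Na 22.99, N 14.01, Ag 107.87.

228000 g

M(NaNO3) = 22.99 + 14.01 + 3(16.00) = 85.00 g/mol.
M(AgNO3) = 107.87 + 14.01 + 3(16.00) = 169.88 g/mol.
Convert: 114 kg = 114000 g.
n(NaNO3) = 114000 g / 85.00 g/mol = 1341 mol.
From the equation the NaNO3:AgNO3 mole ratio is 1:1, so n(AgNO3) = 1341 × 1/1 = 1341 mol.
Mass of AgNO3 = 1341 mol × 169.88 g/mol = 227800 g.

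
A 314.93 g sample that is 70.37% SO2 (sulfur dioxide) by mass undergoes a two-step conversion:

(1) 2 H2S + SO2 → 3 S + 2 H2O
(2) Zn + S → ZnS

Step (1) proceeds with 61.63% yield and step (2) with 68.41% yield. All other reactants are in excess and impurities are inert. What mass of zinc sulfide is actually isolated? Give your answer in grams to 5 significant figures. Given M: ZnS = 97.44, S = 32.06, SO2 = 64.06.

Pure SO2 = 314.93 × 0.7037 = 221.616 g.
n(SO2) = 221.616 / 64.06 = 3.45951 mol.
Step 1 (SO2:S = 1:3): theoretical n(S) = 10.3785 mol; at 61.63% yield, n(S) = 6.39629 mol.
Step 2 (S:ZnS = 1:1): theoretical n(ZnS) = 6.39629 mol, so theoretical mass = 6.39629 × 97.44 = 623.254 g.
At 68.41% yield, actual mass of ZnS = 623.254 × 0.6841 = 426.368 g.

426.37 g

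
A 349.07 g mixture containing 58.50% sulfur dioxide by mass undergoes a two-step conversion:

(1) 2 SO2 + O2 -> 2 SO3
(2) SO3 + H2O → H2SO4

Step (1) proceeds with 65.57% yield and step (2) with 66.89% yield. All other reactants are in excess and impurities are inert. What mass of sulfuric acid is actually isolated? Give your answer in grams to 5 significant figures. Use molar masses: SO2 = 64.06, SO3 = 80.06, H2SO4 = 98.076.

137.12 g

Pure SO2 = 349.07 × 0.5850 = 204.206 g.
n(SO2) = 204.206 / 64.06 = 3.18773 mol.
Step 1 (SO2:SO3 = 2:2): theoretical n(SO3) = 3.18773 mol; at 65.57% yield, n(SO3) = 2.09019 mol.
Step 2 (SO3:H2SO4 = 1:1): theoretical n(H2SO4) = 2.09019 mol, so theoretical mass = 2.09019 × 98.076 = 204.998 g.
At 66.89% yield, actual mass of H2SO4 = 204.998 × 0.6689 = 137.123 g.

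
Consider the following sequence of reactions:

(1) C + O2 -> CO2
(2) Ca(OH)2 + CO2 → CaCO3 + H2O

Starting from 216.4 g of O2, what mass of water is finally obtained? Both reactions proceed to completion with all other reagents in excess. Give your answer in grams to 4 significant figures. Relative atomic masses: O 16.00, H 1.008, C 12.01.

M(O2) = 2(16.00) = 32.00 g/mol.
M(H2O) = 2(1.008) + 16.00 = 18.016 g/mol.
n(O2) = 216.40 / 32.00 = 6.7625 mol.
Step 1 gives a 1:1 ratio of O2 to CO2, so n(CO2) = 6.7625 mol.
In step 2 the CO2:H2O ratio is 1:1, so n(H2O) = 6.7625 mol.
Mass of H2O = 6.7625 × 18.016 = 121.83 g.

121.8 g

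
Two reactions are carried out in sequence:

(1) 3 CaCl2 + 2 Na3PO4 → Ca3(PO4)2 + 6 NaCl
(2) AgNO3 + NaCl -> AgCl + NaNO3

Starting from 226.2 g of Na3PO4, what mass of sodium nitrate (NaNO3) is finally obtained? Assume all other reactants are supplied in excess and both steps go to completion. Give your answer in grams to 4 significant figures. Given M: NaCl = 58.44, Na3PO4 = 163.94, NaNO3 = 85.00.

351.8 g

n(Na3PO4) = 226.20 / 163.94 = 1.3798 mol.
Step 1 gives a 2:6 ratio of Na3PO4 to NaCl, so n(NaCl) = 4.1393 mol.
In step 2 the NaCl:NaNO3 ratio is 1:1, so n(NaNO3) = 4.1393 mol.
Mass of NaNO3 = 4.1393 × 85.00 = 351.84 g.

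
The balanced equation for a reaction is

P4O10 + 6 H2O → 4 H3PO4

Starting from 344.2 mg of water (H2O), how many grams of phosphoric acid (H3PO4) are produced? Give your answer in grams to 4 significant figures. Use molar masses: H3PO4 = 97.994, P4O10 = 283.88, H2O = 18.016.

1.248 g

Convert: 344.2 mg = 0.34420 g.
n(H2O) = 0.34420 g / 18.016 g/mol = 0.019105 mol.
From the equation the H2O:H3PO4 mole ratio is 6:4, so n(H3PO4) = 0.019105 × 4/6 = 0.012737 mol.
Mass of H3PO4 = 0.012737 mol × 97.994 g/mol = 1.2481 g.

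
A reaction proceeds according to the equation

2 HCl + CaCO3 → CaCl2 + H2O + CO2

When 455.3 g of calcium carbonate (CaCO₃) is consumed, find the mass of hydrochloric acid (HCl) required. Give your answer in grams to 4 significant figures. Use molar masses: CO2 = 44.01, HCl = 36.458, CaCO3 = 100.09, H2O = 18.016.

n(CaCO3) = 455.30 g / 100.09 g/mol = 4.5489 mol.
From the equation the CaCO3:HCl mole ratio is 1:2, so n(HCl) = 4.5489 × 2/1 = 9.0978 mol.
Mass of HCl = 9.0978 mol × 36.458 g/mol = 331.69 g.

331.7 g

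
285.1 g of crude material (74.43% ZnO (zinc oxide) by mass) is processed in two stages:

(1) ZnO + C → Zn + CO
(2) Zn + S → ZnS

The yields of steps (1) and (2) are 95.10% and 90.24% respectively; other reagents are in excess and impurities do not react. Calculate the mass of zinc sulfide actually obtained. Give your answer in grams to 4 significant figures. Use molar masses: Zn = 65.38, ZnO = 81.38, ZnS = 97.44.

218.0 g

Pure ZnO = 285.1 × 0.7443 = 212.20 g.
n(ZnO) = 212.20 / 81.38 = 2.6075 mol.
Step 1 (ZnO:Zn = 1:1): theoretical n(Zn) = 2.6075 mol; at 95.10% yield, n(Zn) = 2.4798 mol.
Step 2 (Zn:ZnS = 1:1): theoretical n(ZnS) = 2.4798 mol, so theoretical mass = 2.4798 × 97.44 = 241.63 g.
At 90.24% yield, actual mass of ZnS = 241.63 × 0.9024 = 218.04 g.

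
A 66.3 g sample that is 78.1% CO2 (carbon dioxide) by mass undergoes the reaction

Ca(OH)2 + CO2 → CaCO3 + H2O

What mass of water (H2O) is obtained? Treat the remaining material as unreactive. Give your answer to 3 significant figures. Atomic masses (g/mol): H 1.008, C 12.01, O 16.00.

Mass of pure CO2 = 66.3 g × 0.781 = 51.78 g.
M(CO2) = 12.01 + 2(16.00) = 44.01 g/mol.
M(H2O) = 2(1.008) + 16.00 = 18.016 g/mol.
n(CO2) = 51.78 g / 44.01 g/mol = 1.177 mol.
From the equation the CO2:H2O mole ratio is 1:1, so n(H2O) = 1.177 × 1/1 = 1.177 mol.
Mass of H2O = 1.177 mol × 18.016 g/mol = 21.20 g.

21.2 g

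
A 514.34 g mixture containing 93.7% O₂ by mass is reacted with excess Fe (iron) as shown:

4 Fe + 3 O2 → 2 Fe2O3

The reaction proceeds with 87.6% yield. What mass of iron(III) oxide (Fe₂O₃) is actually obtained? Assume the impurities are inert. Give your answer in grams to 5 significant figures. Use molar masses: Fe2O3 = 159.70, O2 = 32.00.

1404.6 g

Pure O2 available = 514.34 g × 0.937 = 481.937 g.
n(O2) = 481.937 g / 32.00 g/mol = 15.0605 mol.
From the equation the O2:Fe2O3 mole ratio is 3:2, so n(Fe2O3) = 15.0605 × 2/3 = 10.0403 mol.
Mass of Fe2O3 = 10.0403 mol × 159.70 g/mol = 1603.44 g.
Actual mass collected = 1603.44 g × 0.876 = 1404.62 g.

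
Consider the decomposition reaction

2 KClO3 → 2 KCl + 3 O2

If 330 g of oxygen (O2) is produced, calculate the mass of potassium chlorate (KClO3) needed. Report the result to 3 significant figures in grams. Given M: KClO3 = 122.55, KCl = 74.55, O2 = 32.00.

n(O2) = 330.0 g / 32.00 g/mol = 10.31 mol.
From the equation the O2:KClO3 mole ratio is 3:2, so n(KClO3) = 10.31 × 2/3 = 6.875 mol.
Mass of KClO3 = 6.875 mol × 122.55 g/mol = 842.5 g.

843 g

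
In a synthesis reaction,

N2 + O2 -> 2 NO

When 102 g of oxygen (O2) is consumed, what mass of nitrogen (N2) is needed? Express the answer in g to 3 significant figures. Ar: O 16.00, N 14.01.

89.3 g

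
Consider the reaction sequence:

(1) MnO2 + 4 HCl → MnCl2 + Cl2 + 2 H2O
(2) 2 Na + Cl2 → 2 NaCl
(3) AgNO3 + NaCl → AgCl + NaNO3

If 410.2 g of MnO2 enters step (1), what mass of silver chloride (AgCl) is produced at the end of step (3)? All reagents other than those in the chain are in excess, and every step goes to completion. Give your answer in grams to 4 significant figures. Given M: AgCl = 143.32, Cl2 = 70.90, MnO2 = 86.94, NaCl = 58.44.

1352 g

n(MnO2) = 410.2 / 86.94 = 4.7182 mol.
Reaction (1): MnO2→Cl2 ratio 1:1 ⇒ n(Cl2) = 4.7182 mol.
Reaction (2): Cl2→NaCl ratio 1:2 ⇒ n(NaCl) = 9.4364 mol.
Reaction (3): NaCl→AgCl ratio 1:1 ⇒ n(AgCl) = 9.4364 mol.
Mass of AgCl = 9.4364 × 143.32 = 1352.4 g.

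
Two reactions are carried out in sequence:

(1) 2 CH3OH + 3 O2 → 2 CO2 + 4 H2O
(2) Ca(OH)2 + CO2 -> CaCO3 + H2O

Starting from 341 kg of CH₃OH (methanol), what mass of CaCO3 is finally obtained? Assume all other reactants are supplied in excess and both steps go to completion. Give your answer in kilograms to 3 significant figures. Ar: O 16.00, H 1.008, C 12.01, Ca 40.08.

1070 kg

M(CH3OH) = 12.01 + 4(1.008) + 16.00 = 32.042 g/mol.
M(CaCO3) = 40.08 + 12.01 + 3(16.00) = 100.09 g/mol.
341 kg = 341000 g.
n(CH3OH) = 341000 / 32.042 = 10640 mol.
Step 1 gives a 2:2 ratio of CH3OH to CO2, so n(CO2) = 10640 mol.
In step 2 the CO2:CaCO3 ratio is 1:1, so n(CaCO3) = 10640 mol.
Mass of CaCO3 = 10640 × 100.09 = 1.065 × 10^6 g = 1070 kg.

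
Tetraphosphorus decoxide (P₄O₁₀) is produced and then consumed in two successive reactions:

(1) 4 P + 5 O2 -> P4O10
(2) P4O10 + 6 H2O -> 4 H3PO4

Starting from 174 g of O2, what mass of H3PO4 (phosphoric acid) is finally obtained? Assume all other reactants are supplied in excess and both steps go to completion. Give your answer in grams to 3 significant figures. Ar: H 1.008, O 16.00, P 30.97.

426 g

M(O2) = 2(16.00) = 32.00 g/mol.
M(H3PO4) = 3(1.008) + 30.97 + 4(16.00) = 97.994 g/mol.
n(O2) = 174.0 / 32.00 = 5.438 mol.
Step 1 gives a 5:1 ratio of O2 to P4O10, so n(P4O10) = 1.087 mol.
In step 2 the P4O10:H3PO4 ratio is 1:4, so n(H3PO4) = 4.350 mol.
Mass of H3PO4 = 4.350 × 97.994 = 426.3 g.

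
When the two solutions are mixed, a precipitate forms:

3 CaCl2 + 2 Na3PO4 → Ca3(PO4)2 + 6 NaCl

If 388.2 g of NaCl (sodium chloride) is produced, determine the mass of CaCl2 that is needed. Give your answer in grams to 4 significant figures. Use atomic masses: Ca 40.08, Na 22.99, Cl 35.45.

368.6 g

M(NaCl) = 22.99 + 35.45 = 58.44 g/mol.
M(CaCl2) = 40.08 + 2(35.45) = 110.98 g/mol.
n(NaCl) = 388.20 g / 58.44 g/mol = 6.6427 mol.
From the equation the NaCl:CaCl2 mole ratio is 6:3, so n(CaCl2) = 6.6427 × 3/6 = 3.3214 mol.
Mass of CaCl2 = 3.3214 mol × 110.98 g/mol = 368.60 g.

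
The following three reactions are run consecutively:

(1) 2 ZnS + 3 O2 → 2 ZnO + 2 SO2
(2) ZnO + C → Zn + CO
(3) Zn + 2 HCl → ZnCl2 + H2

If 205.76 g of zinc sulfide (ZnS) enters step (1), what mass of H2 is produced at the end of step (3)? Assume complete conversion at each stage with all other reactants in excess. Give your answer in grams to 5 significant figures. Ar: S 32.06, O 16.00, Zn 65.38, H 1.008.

M(ZnS) = 65.38 + 32.06 = 97.44 g/mol.
M(H2) = 2(1.008) = 2.016 g/mol.
n(ZnS) = 205.76 / 97.44 = 2.11166 mol.
Reaction (1): ZnS→ZnO ratio 2:2 ⇒ n(ZnO) = 2.11166 mol.
Reaction (2): ZnO→Zn ratio 1:1 ⇒ n(Zn) = 2.11166 mol.
Reaction (3): Zn→H2 ratio 1:1 ⇒ n(H2) = 2.11166 mol.
Mass of H2 = 2.11166 × 2.016 = 4.25710 g.

4.2571 g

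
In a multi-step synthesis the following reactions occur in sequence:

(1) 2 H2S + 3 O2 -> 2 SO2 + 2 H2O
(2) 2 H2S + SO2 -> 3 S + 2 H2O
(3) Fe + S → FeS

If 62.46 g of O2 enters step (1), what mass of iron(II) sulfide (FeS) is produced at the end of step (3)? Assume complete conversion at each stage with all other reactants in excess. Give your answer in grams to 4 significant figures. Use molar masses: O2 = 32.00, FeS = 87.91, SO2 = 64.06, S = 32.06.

n(O2) = 62.46 / 32.00 = 1.9519 mol.
Reaction (1): O2→SO2 ratio 3:2 ⇒ n(SO2) = 1.3013 mol.
Reaction (2): SO2→S ratio 1:3 ⇒ n(S) = 3.9038 mol.
Reaction (3): S→FeS ratio 1:1 ⇒ n(FeS) = 3.9038 mol.
Mass of FeS = 3.9038 × 87.91 = 343.18 g.

343.2 g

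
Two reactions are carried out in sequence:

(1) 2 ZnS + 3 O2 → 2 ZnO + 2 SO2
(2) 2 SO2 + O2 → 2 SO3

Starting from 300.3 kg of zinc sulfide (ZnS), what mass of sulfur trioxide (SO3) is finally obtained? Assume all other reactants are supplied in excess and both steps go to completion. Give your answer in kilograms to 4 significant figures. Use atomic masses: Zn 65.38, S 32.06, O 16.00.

246.7 kg

M(ZnS) = 65.38 + 32.06 = 97.44 g/mol.
M(SO3) = 32.06 + 3(16.00) = 80.06 g/mol.
300.3 kg = 300300 g.
n(ZnS) = 300300 / 97.44 = 3081.9 mol.
Step 1 gives a 2:2 ratio of ZnS to SO2, so n(SO2) = 3081.9 mol.
In step 2 the SO2:SO3 ratio is 2:2, so n(SO3) = 3081.9 mol.
Mass of SO3 = 3081.9 × 80.06 = 246740 g = 246.7 kg.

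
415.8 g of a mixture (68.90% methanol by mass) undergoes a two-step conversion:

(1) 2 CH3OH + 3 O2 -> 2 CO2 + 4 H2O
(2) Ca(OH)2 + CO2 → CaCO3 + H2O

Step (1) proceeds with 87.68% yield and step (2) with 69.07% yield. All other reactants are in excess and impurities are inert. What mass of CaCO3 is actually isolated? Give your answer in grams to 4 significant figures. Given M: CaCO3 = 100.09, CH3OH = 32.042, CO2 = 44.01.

Pure CH3OH = 415.8 × 0.6890 = 286.49 g.
n(CH3OH) = 286.49 / 32.042 = 8.9410 mol.
Step 1 (CH3OH:CO2 = 2:2): theoretical n(CO2) = 8.9410 mol; at 87.68% yield, n(CO2) = 7.8394 mol.
Step 2 (CO2:CaCO3 = 1:1): theoretical n(CaCO3) = 7.8394 mol, so theoretical mass = 7.8394 × 100.09 = 784.65 g.
At 69.07% yield, actual mass of CaCO3 = 784.65 × 0.6907 = 541.96 g.

542.0 g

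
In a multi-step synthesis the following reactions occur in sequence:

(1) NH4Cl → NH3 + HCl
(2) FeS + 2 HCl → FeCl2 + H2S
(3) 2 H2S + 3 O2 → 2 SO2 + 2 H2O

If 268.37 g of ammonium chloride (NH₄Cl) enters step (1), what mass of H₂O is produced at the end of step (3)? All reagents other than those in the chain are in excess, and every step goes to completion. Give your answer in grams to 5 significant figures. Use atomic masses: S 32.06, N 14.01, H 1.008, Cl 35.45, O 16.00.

45.193 g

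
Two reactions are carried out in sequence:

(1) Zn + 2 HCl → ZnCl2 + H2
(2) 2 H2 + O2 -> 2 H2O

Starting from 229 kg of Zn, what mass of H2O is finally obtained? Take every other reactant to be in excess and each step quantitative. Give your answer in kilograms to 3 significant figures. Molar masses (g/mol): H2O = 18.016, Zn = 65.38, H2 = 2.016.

63.1 kg

229 kg = 229000 g.
n(Zn) = 229000 / 65.38 = 3503 mol.
Step 1 gives a 1:1 ratio of Zn to H2, so n(H2) = 3503 mol.
In step 2 the H2:H2O ratio is 2:2, so n(H2O) = 3503 mol.
Mass of H2O = 3503 × 18.016 = 63100 g = 63.1 kg.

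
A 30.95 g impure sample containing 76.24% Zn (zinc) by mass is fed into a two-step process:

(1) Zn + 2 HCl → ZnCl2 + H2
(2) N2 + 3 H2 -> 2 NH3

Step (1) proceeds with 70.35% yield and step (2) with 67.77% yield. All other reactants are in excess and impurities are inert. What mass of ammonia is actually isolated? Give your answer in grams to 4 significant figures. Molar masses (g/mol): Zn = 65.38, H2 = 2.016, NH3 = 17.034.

1.954 g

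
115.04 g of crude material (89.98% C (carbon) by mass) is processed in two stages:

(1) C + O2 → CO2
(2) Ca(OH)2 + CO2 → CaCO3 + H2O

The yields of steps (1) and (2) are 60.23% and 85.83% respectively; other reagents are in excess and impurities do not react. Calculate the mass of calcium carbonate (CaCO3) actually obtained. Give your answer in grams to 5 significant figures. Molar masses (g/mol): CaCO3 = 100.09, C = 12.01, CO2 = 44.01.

445.96 g

Pure C = 115.04 × 0.8998 = 103.513 g.
n(C) = 103.513 / 12.01 = 8.61890 mol.
Step 1 (C:CO2 = 1:1): theoretical n(CO2) = 8.61890 mol; at 60.23% yield, n(CO2) = 5.19116 mol.
Step 2 (CO2:CaCO3 = 1:1): theoretical n(CaCO3) = 5.19116 mol, so theoretical mass = 5.19116 × 100.09 = 519.584 g.
At 85.83% yield, actual mass of CaCO3 = 519.584 × 0.8583 = 445.959 g.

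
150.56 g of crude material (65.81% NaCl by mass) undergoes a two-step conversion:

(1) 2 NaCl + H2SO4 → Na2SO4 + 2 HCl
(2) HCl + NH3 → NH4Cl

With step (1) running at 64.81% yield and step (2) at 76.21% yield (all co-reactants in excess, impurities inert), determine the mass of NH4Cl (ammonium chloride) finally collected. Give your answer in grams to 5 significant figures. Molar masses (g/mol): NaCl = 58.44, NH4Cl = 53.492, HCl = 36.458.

Pure NaCl = 150.56 × 0.6581 = 99.0835 g.
n(NaCl) = 99.0835 / 58.44 = 1.69547 mol.
Step 1 (NaCl:HCl = 2:2): theoretical n(HCl) = 1.69547 mol; at 64.81% yield, n(HCl) = 1.09884 mol.
Step 2 (HCl:NH4Cl = 1:1): theoretical n(NH4Cl) = 1.09884 mol, so theoretical mass = 1.09884 × 53.492 = 58.7790 g.
At 76.21% yield, actual mass of NH4Cl = 58.7790 × 0.7621 = 44.7955 g.

44.795 g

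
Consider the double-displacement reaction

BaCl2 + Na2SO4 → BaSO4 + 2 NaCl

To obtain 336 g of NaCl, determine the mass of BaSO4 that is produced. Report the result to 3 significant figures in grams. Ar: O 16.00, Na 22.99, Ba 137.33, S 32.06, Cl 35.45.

671 g

M(NaCl) = 22.99 + 35.45 = 58.44 g/mol.
M(BaSO4) = 137.33 + 32.06 + 4(16.00) = 233.39 g/mol.
n(NaCl) = 336.0 g / 58.44 g/mol = 5.749 mol.
From the equation the NaCl:BaSO4 mole ratio is 2:1, so n(BaSO4) = 5.749 × 1/2 = 2.875 mol.
Mass of BaSO4 = 2.875 mol × 233.39 g/mol = 670.9 g.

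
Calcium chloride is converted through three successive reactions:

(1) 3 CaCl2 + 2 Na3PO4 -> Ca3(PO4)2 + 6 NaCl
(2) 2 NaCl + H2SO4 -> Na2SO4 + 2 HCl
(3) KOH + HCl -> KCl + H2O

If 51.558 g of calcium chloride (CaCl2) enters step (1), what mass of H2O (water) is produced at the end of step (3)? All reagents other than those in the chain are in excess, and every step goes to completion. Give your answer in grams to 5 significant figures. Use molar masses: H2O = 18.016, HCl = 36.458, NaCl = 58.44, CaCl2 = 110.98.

16.739 g

n(CaCl2) = 51.558 / 110.98 = 0.464570 mol.
Reaction (1): CaCl2→NaCl ratio 3:6 ⇒ n(NaCl) = 0.929140 mol.
Reaction (2): NaCl→HCl ratio 2:2 ⇒ n(HCl) = 0.929140 mol.
Reaction (3): HCl→H2O ratio 1:1 ⇒ n(H2O) = 0.929140 mol.
Mass of H2O = 0.929140 × 18.016 = 16.7394 g.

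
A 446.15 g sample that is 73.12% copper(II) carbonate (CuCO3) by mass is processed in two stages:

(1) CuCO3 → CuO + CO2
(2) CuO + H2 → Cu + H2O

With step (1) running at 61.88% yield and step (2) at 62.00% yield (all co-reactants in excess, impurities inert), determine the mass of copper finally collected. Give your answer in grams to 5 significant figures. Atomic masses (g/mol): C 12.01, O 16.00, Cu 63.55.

Pure CuCO3 = 446.15 × 0.7312 = 326.225 g.
M(CuCO3) = 63.55 + 12.01 + 3(16.00) = 123.56 g/mol.
M(Cu) = 63.55 g/mol.
n(CuCO3) = 326.225 / 123.56 = 2.64021 mol.
Step 1 (CuCO3:CuO = 1:1): theoretical n(CuO) = 2.64021 mol; at 61.88% yield, n(CuO) = 1.63376 mol.
Step 2 (CuO:Cu = 1:1): theoretical n(Cu) = 1.63376 mol, so theoretical mass = 1.63376 × 63.55 = 103.826 g.
At 62.00% yield, actual mass of Cu = 103.826 × 0.6200 = 64.3720 g.

64.372 g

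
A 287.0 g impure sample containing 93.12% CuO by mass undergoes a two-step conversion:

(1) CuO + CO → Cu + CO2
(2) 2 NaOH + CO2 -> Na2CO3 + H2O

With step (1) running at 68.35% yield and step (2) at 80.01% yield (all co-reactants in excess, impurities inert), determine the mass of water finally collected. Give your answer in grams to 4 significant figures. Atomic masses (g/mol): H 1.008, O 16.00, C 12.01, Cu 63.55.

Pure CuO = 287.0 × 0.9312 = 267.25 g.
M(CuO) = 63.55 + 16.00 = 79.55 g/mol.
M(H2O) = 2(1.008) + 16.00 = 18.016 g/mol.
n(CuO) = 267.25 / 79.55 = 3.3596 mol.
Step 1 (CuO:CO2 = 1:1): theoretical n(CO2) = 3.3596 mol; at 68.35% yield, n(CO2) = 2.2963 mol.
Step 2 (CO2:H2O = 1:1): theoretical n(H2O) = 2.2963 mol, so theoretical mass = 2.2963 × 18.016 = 41.370 g.
At 80.01% yield, actual mass of H2O = 41.370 × 0.8001 = 33.100 g.

33.10 g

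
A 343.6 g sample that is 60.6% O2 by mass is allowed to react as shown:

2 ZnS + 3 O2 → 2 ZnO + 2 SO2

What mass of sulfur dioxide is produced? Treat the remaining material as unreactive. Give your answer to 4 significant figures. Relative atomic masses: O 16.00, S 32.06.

277.9 g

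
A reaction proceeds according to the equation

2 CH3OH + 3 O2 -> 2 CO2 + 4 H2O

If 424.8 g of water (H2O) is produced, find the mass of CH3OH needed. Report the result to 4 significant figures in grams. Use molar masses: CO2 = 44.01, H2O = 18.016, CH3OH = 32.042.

377.8 g

n(H2O) = 424.80 g / 18.016 g/mol = 23.579 mol.
From the equation the H2O:CH3OH mole ratio is 4:2, so n(CH3OH) = 23.579 × 2/4 = 11.790 mol.
Mass of CH3OH = 11.790 mol × 32.042 g/mol = 377.76 g.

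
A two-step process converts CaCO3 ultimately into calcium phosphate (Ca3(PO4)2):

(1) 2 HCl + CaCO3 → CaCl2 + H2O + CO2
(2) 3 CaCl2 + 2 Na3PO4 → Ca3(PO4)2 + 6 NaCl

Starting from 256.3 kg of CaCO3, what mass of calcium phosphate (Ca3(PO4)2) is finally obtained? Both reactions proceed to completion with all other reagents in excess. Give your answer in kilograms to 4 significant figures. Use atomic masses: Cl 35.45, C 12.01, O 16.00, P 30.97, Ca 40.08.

264.8 kg

M(CaCO3) = 40.08 + 12.01 + 3(16.00) = 100.09 g/mol.
M(Ca3(PO4)2) = 3(40.08) + 2(30.97) + 8(16.00) = 310.18 g/mol.
256.3 kg = 256300 g.
n(CaCO3) = 256300 / 100.09 = 2560.7 mol.
Step 1 gives a 1:1 ratio of CaCO3 to CaCl2, so n(CaCl2) = 2560.7 mol.
In step 2 the CaCl2:Ca3(PO4)2 ratio is 3:1, so n(Ca3(PO4)2) = 853.57 mol.
Mass of Ca3(PO4)2 = 853.57 × 310.18 = 264760 g = 264.8 kg.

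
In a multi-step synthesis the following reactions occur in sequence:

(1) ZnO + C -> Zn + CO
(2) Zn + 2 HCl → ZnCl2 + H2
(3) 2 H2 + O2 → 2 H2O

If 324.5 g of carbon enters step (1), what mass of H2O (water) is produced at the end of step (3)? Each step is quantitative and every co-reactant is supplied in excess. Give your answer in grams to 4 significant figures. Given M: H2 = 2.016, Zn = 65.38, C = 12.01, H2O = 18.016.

n(C) = 324.5 / 12.01 = 27.019 mol.
Reaction (1): C→Zn ratio 1:1 ⇒ n(Zn) = 27.019 mol.
Reaction (2): Zn→H2 ratio 1:1 ⇒ n(H2) = 27.019 mol.
Reaction (3): H2→H2O ratio 2:2 ⇒ n(H2O) = 27.019 mol.
Mass of H2O = 27.019 × 18.016 = 486.78 g.

486.8 g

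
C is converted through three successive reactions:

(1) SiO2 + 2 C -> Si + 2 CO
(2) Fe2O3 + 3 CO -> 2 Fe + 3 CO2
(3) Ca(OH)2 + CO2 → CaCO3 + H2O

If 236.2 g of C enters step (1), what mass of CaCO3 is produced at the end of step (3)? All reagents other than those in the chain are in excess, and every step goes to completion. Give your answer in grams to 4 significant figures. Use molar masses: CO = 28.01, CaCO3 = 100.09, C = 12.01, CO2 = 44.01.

1968 g

n(C) = 236.2 / 12.01 = 19.667 mol.
Reaction (1): C→CO ratio 2:2 ⇒ n(CO) = 19.667 mol.
Reaction (2): CO→CO2 ratio 3:3 ⇒ n(CO2) = 19.667 mol.
Reaction (3): CO2→CaCO3 ratio 1:1 ⇒ n(CaCO3) = 19.667 mol.
Mass of CaCO3 = 19.667 × 100.09 = 1968.5 g.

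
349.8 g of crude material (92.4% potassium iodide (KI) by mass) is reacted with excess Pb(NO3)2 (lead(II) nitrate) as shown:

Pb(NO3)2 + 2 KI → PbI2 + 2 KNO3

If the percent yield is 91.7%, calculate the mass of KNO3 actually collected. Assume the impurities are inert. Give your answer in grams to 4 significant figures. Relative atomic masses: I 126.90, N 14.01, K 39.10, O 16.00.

180.5 g

Pure KI available = 349.8 g × 0.924 = 323.22 g.
M(KI) = 39.10 + 126.90 = 166.00 g/mol.
M(KNO3) = 39.10 + 14.01 + 3(16.00) = 101.11 g/mol.
n(KI) = 323.22 g / 166.00 g/mol = 1.9471 mol.
From the equation the KI:KNO3 mole ratio is 2:2, so n(KNO3) = 1.9471 × 2/2 = 1.9471 mol.
Mass of KNO3 = 1.9471 mol × 101.11 g/mol = 196.87 g.
Actual mass collected = 196.87 g × 0.917 = 180.53 g.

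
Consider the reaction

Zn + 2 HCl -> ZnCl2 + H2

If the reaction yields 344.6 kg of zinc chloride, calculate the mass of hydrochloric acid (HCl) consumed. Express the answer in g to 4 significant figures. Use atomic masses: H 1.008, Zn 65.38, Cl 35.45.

184400 g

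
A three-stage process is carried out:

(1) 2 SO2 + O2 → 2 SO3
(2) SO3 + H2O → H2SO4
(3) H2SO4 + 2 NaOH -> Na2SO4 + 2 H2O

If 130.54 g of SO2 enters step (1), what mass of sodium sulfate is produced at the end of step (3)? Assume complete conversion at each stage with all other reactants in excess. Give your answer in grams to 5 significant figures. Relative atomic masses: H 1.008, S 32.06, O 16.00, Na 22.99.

289.45 g

M(SO2) = 32.06 + 2(16.00) = 64.06 g/mol.
M(Na2SO4) = 2(22.99) + 32.06 + 4(16.00) = 142.04 g/mol.
n(SO2) = 130.54 / 64.06 = 2.03778 mol.
Reaction (1): SO2→SO3 ratio 2:2 ⇒ n(SO3) = 2.03778 mol.
Reaction (2): SO3→H2SO4 ratio 1:1 ⇒ n(H2SO4) = 2.03778 mol.
Reaction (3): H2SO4→Na2SO4 ratio 1:1 ⇒ n(Na2SO4) = 2.03778 mol.
Mass of Na2SO4 = 2.03778 × 142.04 = 289.446 g.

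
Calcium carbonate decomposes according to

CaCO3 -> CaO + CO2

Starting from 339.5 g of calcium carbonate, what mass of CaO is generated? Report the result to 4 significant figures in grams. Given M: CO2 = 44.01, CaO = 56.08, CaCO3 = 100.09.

190.2 g

n(CaCO3) = 339.50 g / 100.09 g/mol = 3.3919 mol.
From the equation the CaCO3:CaO mole ratio is 1:1, so n(CaO) = 3.3919 × 1/1 = 3.3919 mol.
Mass of CaO = 3.3919 mol × 56.08 g/mol = 190.22 g.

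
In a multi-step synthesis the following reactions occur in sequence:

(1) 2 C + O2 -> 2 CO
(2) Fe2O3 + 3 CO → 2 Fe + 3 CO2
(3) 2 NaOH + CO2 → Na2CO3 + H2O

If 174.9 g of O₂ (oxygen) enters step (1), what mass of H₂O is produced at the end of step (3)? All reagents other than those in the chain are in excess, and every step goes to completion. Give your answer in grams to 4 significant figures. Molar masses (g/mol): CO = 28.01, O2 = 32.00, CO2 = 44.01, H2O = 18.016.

196.9 g

n(O2) = 174.9 / 32.00 = 5.4656 mol.
Reaction (1): O2→CO ratio 1:2 ⇒ n(CO) = 10.931 mol.
Reaction (2): CO→CO2 ratio 3:3 ⇒ n(CO2) = 10.931 mol.
Reaction (3): CO2→H2O ratio 1:1 ⇒ n(H2O) = 10.931 mol.
Mass of H2O = 10.931 × 18.016 = 196.94 g.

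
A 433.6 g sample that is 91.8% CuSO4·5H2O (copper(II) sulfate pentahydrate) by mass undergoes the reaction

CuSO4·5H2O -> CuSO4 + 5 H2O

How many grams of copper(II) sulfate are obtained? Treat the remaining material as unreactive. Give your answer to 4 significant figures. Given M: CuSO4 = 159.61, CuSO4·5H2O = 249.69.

254.4 g

Mass of pure CuSO4·5H2O = 433.6 g × 0.918 = 398.04 g.
n(CuSO4·5H2O) = 398.04 g / 249.69 g/mol = 1.5942 mol.
From the equation the CuSO4·5H2O:CuSO4 mole ratio is 1:1, so n(CuSO4) = 1.5942 × 1/1 = 1.5942 mol.
Mass of CuSO4 = 1.5942 mol × 159.61 g/mol = 254.44 g.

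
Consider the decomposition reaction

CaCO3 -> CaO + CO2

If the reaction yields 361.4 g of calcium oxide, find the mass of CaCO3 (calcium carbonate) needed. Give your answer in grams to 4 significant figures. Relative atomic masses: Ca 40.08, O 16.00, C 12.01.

M(CaO) = 40.08 + 16.00 = 56.08 g/mol.
M(CaCO3) = 40.08 + 12.01 + 3(16.00) = 100.09 g/mol.
n(CaO) = 361.40 g / 56.08 g/mol = 6.4444 mol.
From the equation the CaO:CaCO3 mole ratio is 1:1, so n(CaCO3) = 6.4444 × 1/1 = 6.4444 mol.
Mass of CaCO3 = 6.4444 mol × 100.09 g/mol = 645.02 g.

645.0 g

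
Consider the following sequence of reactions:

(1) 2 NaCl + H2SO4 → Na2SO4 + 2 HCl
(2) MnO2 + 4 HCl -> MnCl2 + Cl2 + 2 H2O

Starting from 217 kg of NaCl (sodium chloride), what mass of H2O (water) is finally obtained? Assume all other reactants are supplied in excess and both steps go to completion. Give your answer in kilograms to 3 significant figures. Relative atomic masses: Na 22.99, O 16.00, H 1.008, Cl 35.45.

M(NaCl) = 22.99 + 35.45 = 58.44 g/mol.
M(H2O) = 2(1.008) + 16.00 = 18.016 g/mol.
217 kg = 217000 g.
n(NaCl) = 217000 / 58.44 = 3713 mol.
Step 1 gives a 2:2 ratio of NaCl to HCl, so n(HCl) = 3713 mol.
In step 2 the HCl:H2O ratio is 4:2, so n(H2O) = 1857 mol.
Mass of H2O = 1857 × 18.016 = 33450 g = 33.4 kg.

33.4 kg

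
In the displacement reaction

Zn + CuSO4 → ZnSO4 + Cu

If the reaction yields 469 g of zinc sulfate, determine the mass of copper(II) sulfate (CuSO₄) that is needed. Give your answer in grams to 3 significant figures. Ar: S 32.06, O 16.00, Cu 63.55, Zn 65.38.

M(ZnSO4) = 65.38 + 32.06 + 4(16.00) = 161.44 g/mol.
M(CuSO4) = 63.55 + 32.06 + 4(16.00) = 159.61 g/mol.
n(ZnSO4) = 469.0 g / 161.44 g/mol = 2.905 mol.
From the equation the ZnSO4:CuSO4 mole ratio is 1:1, so n(CuSO4) = 2.905 × 1/1 = 2.905 mol.
Mass of CuSO4 = 2.905 mol × 159.61 g/mol = 463.7 g.

464 g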